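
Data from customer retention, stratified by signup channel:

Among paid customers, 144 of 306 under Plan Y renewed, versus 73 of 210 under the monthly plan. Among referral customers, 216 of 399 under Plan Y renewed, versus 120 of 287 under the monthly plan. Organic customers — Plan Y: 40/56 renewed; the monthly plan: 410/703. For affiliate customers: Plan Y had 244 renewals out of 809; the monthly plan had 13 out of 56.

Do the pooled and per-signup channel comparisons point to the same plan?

No

Paid: Plan Y 144/306 = 47.1%, the monthly plan 73/210 = 34.8% → Plan Y
Referral: Plan Y 216/399 = 54.1%, the monthly plan 120/287 = 41.8% → Plan Y
Organic: Plan Y 40/56 = 71.4%, the monthly plan 410/703 = 58.3% → Plan Y
Affiliate: Plan Y 244/809 = 30.2%, the monthly plan 13/56 = 23.2% → Plan Y
Overall: Plan Y 644/1570 = 41.0%, the monthly plan 616/1256 = 49.0% → the monthly plan
Plan Y wins each signup group but the monthly plan wins overall — the comparison reverses. Plan Y's customers skew toward affiliate, which has a lower base rate.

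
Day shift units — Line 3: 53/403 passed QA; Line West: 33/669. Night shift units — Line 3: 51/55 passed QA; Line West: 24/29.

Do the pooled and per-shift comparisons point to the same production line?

Yes

Day shift: Line 3 53/403 = 13.2%, Line West 33/669 = 4.9% → Line 3
Night shift: Line 3 51/55 = 92.7%, Line West 24/29 = 82.8% → Line 3
Overall: Line 3 104/458 = 22.7%, Line West 57/698 = 8.2% → Line 3
Line 3 wins overall and in every shift group — no reversal.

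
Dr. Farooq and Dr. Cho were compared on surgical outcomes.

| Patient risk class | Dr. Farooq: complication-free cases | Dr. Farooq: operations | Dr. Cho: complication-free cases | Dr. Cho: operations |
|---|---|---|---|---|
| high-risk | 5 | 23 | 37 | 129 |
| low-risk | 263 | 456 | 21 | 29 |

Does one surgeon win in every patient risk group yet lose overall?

Yes

High-risk: Dr. Farooq 5/23 = 21.7%, Dr. Cho 37/129 = 28.7% → Dr. Cho
Low-risk: Dr. Farooq 263/456 = 57.7%, Dr. Cho 21/29 = 72.4% → Dr. Cho
Overall: Dr. Farooq 268/479 = 55.9%, Dr. Cho 58/158 = 36.7% → Dr. Farooq
Dr. Cho wins each patient risk group but Dr. Farooq wins overall — the comparison reverses. Dr. Cho's operations skew toward high-risk, which has a lower base rate.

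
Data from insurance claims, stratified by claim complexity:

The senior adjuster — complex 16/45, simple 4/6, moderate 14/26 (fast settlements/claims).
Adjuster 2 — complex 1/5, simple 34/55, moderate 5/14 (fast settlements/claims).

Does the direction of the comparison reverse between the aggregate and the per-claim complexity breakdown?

Complex: the senior adjuster 16/45 = 35.6%, Adjuster 2 1/5 = 20.0% → the senior adjuster
Simple: the senior adjuster 4/6 = 66.7%, Adjuster 2 34/55 = 61.8% → the senior adjuster
Moderate: the senior adjuster 14/26 = 53.8%, Adjuster 2 5/14 = 35.7% → the senior adjuster
Overall: the senior adjuster 34/77 = 44.2%, Adjuster 2 40/74 = 54.1% → Adjuster 2
The senior adjuster wins each claim group but Adjuster 2 wins overall — the comparison reverses. The senior adjuster's claims skew toward complex, which has a lower base rate.

Yes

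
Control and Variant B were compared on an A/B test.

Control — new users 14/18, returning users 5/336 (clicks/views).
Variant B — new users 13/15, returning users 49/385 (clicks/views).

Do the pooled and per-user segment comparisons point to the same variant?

New users: Control 14/18 = 77.8%, Variant B 13/15 = 86.7% → Variant B
Returning users: Control 5/336 = 1.5%, Variant B 49/385 = 12.7% → Variant B
Overall: Control 19/354 = 5.4%, Variant B 62/400 = 15.5% → Variant B
Variant B wins overall and in every user group — no reversal.

Yes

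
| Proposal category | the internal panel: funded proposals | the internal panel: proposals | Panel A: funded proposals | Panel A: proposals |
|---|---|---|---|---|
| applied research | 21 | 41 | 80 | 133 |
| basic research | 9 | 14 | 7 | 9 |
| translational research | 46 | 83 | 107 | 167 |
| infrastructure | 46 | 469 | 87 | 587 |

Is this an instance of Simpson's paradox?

No

Applied research: the internal panel 21/41 = 51.2%, Panel A 80/133 = 60.2% → Panel A
Basic research: the internal panel 9/14 = 64.3%, Panel A 7/9 = 77.8% → Panel A
Translational research: the internal panel 46/83 = 55.4%, Panel A 107/167 = 64.1% → Panel A
Infrastructure: the internal panel 46/469 = 9.8%, Panel A 87/587 = 14.8% → Panel A
Overall: the internal panel 122/607 = 20.1%, Panel A 281/896 = 31.4% → Panel A
Panel A wins overall and in every proposal group — no reversal.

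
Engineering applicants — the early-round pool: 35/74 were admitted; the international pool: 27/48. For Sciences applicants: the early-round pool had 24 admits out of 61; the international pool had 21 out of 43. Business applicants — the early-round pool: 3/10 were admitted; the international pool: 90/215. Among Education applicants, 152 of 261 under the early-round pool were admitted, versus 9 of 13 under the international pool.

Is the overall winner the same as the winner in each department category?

Engineering: the early-round pool 35/74 = 47.3%, the international pool 27/48 = 56.2% → the international pool
Sciences: the early-round pool 24/61 = 39.3%, the international pool 21/43 = 48.8% → the international pool
Business: the early-round pool 3/10 = 30.0%, the international pool 90/215 = 41.9% → the international pool
Education: the early-round pool 152/261 = 58.2%, the international pool 9/13 = 69.2% → the international pool
Overall: the early-round pool 214/406 = 52.7%, the international pool 147/319 = 46.1% → the early-round pool
The international pool wins each department group but the early-round pool wins overall — the comparison reverses. The international pool's applicants skew toward Business, which has a lower base rate.

No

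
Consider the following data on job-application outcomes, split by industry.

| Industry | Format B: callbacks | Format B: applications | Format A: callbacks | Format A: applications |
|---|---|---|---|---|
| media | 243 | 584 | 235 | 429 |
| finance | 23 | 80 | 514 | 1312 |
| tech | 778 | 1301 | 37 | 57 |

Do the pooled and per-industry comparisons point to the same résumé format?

No

Media: Format B 243/584 = 41.6%, Format A 235/429 = 54.8% → Format A
Finance: Format B 23/80 = 28.8%, Format A 514/1312 = 39.2% → Format A
Tech: Format B 778/1301 = 59.8%, Format A 37/57 = 64.9% → Format A
Overall: Format B 1044/1965 = 53.1%, Format A 786/1798 = 43.7% → Format B
Format A wins each industry group but Format B wins overall — the comparison reverses. Format A's applications skew toward finance, which has a lower base rate.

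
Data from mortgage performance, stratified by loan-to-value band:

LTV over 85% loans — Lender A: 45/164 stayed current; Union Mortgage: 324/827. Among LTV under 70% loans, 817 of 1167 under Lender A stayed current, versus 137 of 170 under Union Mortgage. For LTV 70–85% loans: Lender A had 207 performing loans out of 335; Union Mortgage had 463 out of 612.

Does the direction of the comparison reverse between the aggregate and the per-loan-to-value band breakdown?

Yes

LTV over 85%: Lender A 45/164 = 27.4%, Union Mortgage 324/827 = 39.2% → Union Mortgage
LTV under 70%: Lender A 817/1167 = 70.0%, Union Mortgage 137/170 = 80.6% → Union Mortgage
LTV 70–85%: Lender A 207/335 = 61.8%, Union Mortgage 463/612 = 75.7% → Union Mortgage
Overall: Lender A 1069/1666 = 64.2%, Union Mortgage 924/1609 = 57.4% → Lender A
Union Mortgage wins each loan-to-value group but Lender A wins overall — the comparison reverses. Union Mortgage's loans skew toward LTV over 85%, which has a lower base rate.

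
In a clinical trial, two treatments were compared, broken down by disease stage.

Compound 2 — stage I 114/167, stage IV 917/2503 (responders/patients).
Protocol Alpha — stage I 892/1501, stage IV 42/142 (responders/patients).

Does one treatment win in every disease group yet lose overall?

Stage I: Compound 2 114/167 = 68.3%, Protocol Alpha 892/1501 = 59.4% → Compound 2
Stage IV: Compound 2 917/2503 = 36.6%, Protocol Alpha 42/142 = 29.6% → Compound 2
Overall: Compound 2 1031/2670 = 38.6%, Protocol Alpha 934/1643 = 56.8% → Protocol Alpha
Compound 2 wins each disease group but Protocol Alpha wins overall — the comparison reverses. Compound 2's patients skew toward stage IV, which has a lower base rate.

Yes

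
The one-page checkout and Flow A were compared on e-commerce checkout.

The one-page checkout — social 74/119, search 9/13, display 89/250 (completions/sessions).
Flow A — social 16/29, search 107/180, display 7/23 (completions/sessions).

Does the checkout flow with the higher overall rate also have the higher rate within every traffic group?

Social: the one-page checkout 74/119 = 62.2%, Flow A 16/29 = 55.2% → the one-page checkout
Search: the one-page checkout 9/13 = 69.2%, Flow A 107/180 = 59.4% → the one-page checkout
Display: the one-page checkout 89/250 = 35.6%, Flow A 7/23 = 30.4% → the one-page checkout
Overall: the one-page checkout 172/382 = 45.0%, Flow A 130/232 = 56.0% → Flow A
The one-page checkout wins each traffic group but Flow A wins overall — the comparison reverses. The one-page checkout's sessions skew toward display, which has a lower base rate.

No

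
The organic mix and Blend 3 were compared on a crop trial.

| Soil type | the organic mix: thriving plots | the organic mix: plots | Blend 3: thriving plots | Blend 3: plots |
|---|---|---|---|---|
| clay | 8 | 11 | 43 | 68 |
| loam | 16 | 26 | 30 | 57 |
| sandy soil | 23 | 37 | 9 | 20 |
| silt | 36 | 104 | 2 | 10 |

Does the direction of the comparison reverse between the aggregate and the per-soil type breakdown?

Clay: the organic mix 8/11 = 72.7%, Blend 3 43/68 = 63.2% → the organic mix
Loam: the organic mix 16/26 = 61.5%, Blend 3 30/57 = 52.6% → the organic mix
Sandy soil: the organic mix 23/37 = 62.2%, Blend 3 9/20 = 45.0% → the organic mix
Silt: the organic mix 36/104 = 34.6%, Blend 3 2/10 = 20.0% → the organic mix
Overall: the organic mix 83/178 = 46.6%, Blend 3 84/155 = 54.2% → Blend 3
The organic mix wins each soil group but Blend 3 wins overall — the comparison reverses. The organic mix's plots skew toward silt, which has a lower base rate.

Yes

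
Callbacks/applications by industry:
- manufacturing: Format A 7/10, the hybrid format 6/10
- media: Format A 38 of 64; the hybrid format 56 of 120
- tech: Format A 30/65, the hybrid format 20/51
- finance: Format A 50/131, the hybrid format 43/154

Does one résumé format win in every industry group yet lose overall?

No

Manufacturing: Format A 7/10 = 70.0%, the hybrid format 6/10 = 60.0% → Format A
Media: Format A 38/64 = 59.4%, the hybrid format 56/120 = 46.7% → Format A
Tech: Format A 30/65 = 46.2%, the hybrid format 20/51 = 39.2% → Format A
Finance: Format A 50/131 = 38.2%, the hybrid format 43/154 = 27.9% → Format A
Overall: Format A 125/270 = 46.3%, the hybrid format 125/335 = 37.3% → Format A
Format A wins overall and in every industry group — no reversal.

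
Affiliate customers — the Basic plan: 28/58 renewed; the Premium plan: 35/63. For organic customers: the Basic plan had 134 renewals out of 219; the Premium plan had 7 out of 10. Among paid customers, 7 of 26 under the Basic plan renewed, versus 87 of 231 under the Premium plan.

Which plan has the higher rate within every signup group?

the Premium plan

Affiliate: the Basic plan 28/58 = 48.3%, the Premium plan 35/63 = 55.6% → the Premium plan
Organic: the Basic plan 134/219 = 61.2%, the Premium plan 7/10 = 70.0% → the Premium plan
Paid: the Basic plan 7/26 = 26.9%, the Premium plan 87/231 = 37.7% → the Premium plan
The Premium plan has the higher rate in all 3 groups.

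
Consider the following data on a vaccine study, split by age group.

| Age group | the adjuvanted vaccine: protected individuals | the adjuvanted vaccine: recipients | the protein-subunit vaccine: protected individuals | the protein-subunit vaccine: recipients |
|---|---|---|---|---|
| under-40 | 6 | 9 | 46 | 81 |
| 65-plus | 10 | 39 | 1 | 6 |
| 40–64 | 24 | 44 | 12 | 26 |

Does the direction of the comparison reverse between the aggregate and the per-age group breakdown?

Yes

Under-40: the adjuvanted vaccine 6/9 = 66.7%, the protein-subunit vaccine 46/81 = 56.8% → the adjuvanted vaccine
65-plus: the adjuvanted vaccine 10/39 = 25.6%, the protein-subunit vaccine 1/6 = 16.7% → the adjuvanted vaccine
40–64: the adjuvanted vaccine 24/44 = 54.5%, the protein-subunit vaccine 12/26 = 46.2% → the adjuvanted vaccine
Overall: the adjuvanted vaccine 40/92 = 43.5%, the protein-subunit vaccine 59/113 = 52.2% → the protein-subunit vaccine
The adjuvanted vaccine wins each age group but the protein-subunit vaccine wins overall — the comparison reverses. The adjuvanted vaccine's recipients skew toward 65-plus, which has a lower base rate.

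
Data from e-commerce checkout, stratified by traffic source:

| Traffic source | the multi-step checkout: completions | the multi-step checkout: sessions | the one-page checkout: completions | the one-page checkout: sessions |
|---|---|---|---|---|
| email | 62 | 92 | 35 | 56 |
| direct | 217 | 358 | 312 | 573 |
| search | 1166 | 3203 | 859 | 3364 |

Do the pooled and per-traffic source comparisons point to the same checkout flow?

Email: the multi-step checkout 62/92 = 67.4%, the one-page checkout 35/56 = 62.5% → the multi-step checkout
Direct: the multi-step checkout 217/358 = 60.6%, the one-page checkout 312/573 = 54.5% → the multi-step checkout
Search: the multi-step checkout 1166/3203 = 36.4%, the one-page checkout 859/3364 = 25.5% → the multi-step checkout
Overall: the multi-step checkout 1445/3653 = 39.6%, the one-page checkout 1206/3993 = 30.2% → the multi-step checkout
The multi-step checkout wins overall and in every traffic group — no reversal.

Yes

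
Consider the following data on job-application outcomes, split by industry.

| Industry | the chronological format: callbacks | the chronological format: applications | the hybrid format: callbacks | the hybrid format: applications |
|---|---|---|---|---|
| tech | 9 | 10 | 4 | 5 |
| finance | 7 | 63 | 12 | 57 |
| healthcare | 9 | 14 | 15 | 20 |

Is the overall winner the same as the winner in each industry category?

No

Tech: the chronological format 9/10 = 90.0%, the hybrid format 4/5 = 80.0% → the chronological format
Finance: the chronological format 7/63 = 11.1%, the hybrid format 12/57 = 21.1% → the hybrid format
Healthcare: the chronological format 9/14 = 64.3%, the hybrid format 15/20 = 75.0% → the hybrid format
Overall: the chronological format 25/87 = 28.7%, the hybrid format 31/82 = 37.8% → the hybrid format
Neither sweeps: the chronological format wins 1 of 3 groups, the hybrid format wins 2. The hybrid format wins overall but not every group — no Simpson reversal.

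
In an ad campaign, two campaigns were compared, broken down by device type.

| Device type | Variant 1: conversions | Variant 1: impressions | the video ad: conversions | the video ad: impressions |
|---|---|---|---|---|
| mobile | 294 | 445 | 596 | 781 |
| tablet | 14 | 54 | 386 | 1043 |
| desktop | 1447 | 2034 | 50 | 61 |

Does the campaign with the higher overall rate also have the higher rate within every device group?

Mobile: Variant 1 294/445 = 66.1%, the video ad 596/781 = 76.3% → the video ad
Tablet: Variant 1 14/54 = 25.9%, the video ad 386/1043 = 37.0% → the video ad
Desktop: Variant 1 1447/2034 = 71.1%, the video ad 50/61 = 82.0% → the video ad
Overall: Variant 1 1755/2533 = 69.3%, the video ad 1032/1885 = 54.7% → Variant 1
The video ad wins each device group but Variant 1 wins overall — the comparison reverses. The video ad's impressions skew toward tablet, which has a lower base rate.

No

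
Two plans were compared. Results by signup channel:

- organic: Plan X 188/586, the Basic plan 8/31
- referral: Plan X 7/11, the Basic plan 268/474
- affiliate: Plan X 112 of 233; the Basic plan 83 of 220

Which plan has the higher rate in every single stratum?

Organic: Plan X 188/586 = 32.1%, the Basic plan 8/31 = 25.8% → Plan X
Referral: Plan X 7/11 = 63.6%, the Basic plan 268/474 = 56.5% → Plan X
Affiliate: Plan X 112/233 = 48.1%, the Basic plan 83/220 = 37.7% → Plan X
Plan X has the higher rate in all 3 groups.

Plan X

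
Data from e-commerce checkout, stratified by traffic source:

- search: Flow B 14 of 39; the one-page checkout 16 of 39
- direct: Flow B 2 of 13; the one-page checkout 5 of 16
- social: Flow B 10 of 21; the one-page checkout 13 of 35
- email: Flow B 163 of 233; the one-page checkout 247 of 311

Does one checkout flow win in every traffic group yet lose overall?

Search: Flow B 14/39 = 35.9%, the one-page checkout 16/39 = 41.0% → the one-page checkout
Direct: Flow B 2/13 = 15.4%, the one-page checkout 5/16 = 31.2% → the one-page checkout
Social: Flow B 10/21 = 47.6%, the one-page checkout 13/35 = 37.1% → Flow B
Email: Flow B 163/233 = 70.0%, the one-page checkout 247/311 = 79.4% → the one-page checkout
Overall: Flow B 189/306 = 61.8%, the one-page checkout 281/401 = 70.1% → the one-page checkout
Neither sweeps: Flow B wins 1 of 4 groups, the one-page checkout wins 3. The one-page checkout wins overall but not every group — no Simpson reversal.

No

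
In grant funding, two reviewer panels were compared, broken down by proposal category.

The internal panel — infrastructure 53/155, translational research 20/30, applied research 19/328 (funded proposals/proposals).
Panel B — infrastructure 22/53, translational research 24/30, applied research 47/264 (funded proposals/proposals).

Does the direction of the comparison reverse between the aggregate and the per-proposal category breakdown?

Infrastructure: the internal panel 53/155 = 34.2%, Panel B 22/53 = 41.5% → Panel B
Translational research: the internal panel 20/30 = 66.7%, Panel B 24/30 = 80.0% → Panel B
Applied research: the internal panel 19/328 = 5.8%, Panel B 47/264 = 17.8% → Panel B
Overall: the internal panel 92/513 = 17.9%, Panel B 93/347 = 26.8% → Panel B
Panel B wins overall and in every proposal group — no reversal.

No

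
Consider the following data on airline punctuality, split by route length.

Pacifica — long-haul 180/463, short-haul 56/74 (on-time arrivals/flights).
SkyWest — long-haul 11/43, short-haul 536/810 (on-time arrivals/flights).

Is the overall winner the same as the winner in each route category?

No

Long-haul: Pacifica 180/463 = 38.9%, SkyWest 11/43 = 25.6% → Pacifica
Short-haul: Pacifica 56/74 = 75.7%, SkyWest 536/810 = 66.2% → Pacifica
Overall: Pacifica 236/537 = 43.9%, SkyWest 547/853 = 64.1% → SkyWest
Pacifica wins each route group but SkyWest wins overall — the comparison reverses. Pacifica's flights skew toward long-haul, which has a lower base rate.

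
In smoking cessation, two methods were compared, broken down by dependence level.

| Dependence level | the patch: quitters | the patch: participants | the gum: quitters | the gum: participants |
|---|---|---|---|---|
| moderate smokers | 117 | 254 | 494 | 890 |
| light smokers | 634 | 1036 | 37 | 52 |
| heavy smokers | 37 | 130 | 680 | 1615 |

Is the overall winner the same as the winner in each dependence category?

Moderate smokers: the patch 117/254 = 46.1%, the gum 494/890 = 55.5% → the gum
Light smokers: the patch 634/1036 = 61.2%, the gum 37/52 = 71.2% → the gum
Heavy smokers: the patch 37/130 = 28.5%, the gum 680/1615 = 42.1% → the gum
Overall: the patch 788/1420 = 55.5%, the gum 1211/2557 = 47.4% → the patch
The gum wins each dependence group but the patch wins overall — the comparison reverses. The gum's participants skew toward heavy smokers, which has a lower base rate.

No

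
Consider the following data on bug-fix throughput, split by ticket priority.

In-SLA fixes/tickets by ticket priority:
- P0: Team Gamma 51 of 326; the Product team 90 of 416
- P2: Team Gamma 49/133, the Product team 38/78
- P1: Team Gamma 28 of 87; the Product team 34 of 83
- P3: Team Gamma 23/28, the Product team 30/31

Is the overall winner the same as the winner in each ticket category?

P0: Team Gamma 51/326 = 15.6%, the Product team 90/416 = 21.6% → the Product team
P2: Team Gamma 49/133 = 36.8%, the Product team 38/78 = 48.7% → the Product team
P1: Team Gamma 28/87 = 32.2%, the Product team 34/83 = 41.0% → the Product team
P3: Team Gamma 23/28 = 82.1%, the Product team 30/31 = 96.8% → the Product team
Overall: Team Gamma 151/574 = 26.3%, the Product team 192/608 = 31.6% → the Product team
The Product team wins overall and in every ticket group — no reversal.

Yes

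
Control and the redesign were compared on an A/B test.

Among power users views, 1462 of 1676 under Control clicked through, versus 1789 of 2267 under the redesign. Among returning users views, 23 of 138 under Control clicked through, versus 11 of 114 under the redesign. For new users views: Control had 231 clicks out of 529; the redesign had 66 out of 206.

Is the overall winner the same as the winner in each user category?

Power users: Control 1462/1676 = 87.2%, the redesign 1789/2267 = 78.9% → Control
Returning users: Control 23/138 = 16.7%, the redesign 11/114 = 9.6% → Control
New users: Control 231/529 = 43.7%, the redesign 66/206 = 32.0% → Control
Overall: Control 1716/2343 = 73.2%, the redesign 1866/2587 = 72.1% → Control
Control wins overall and in every user group — no reversal.

Yes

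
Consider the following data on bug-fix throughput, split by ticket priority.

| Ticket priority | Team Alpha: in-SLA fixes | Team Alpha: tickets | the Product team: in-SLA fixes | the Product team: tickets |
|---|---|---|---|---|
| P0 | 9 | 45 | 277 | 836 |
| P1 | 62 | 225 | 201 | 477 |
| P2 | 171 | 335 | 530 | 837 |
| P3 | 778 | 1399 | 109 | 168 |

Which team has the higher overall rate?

P0: Team Alpha 9/45 = 20.0%, the Product team 277/836 = 33.1% → the Product team
P1: Team Alpha 62/225 = 27.6%, the Product team 201/477 = 42.1% → the Product team
P2: Team Alpha 171/335 = 51.0%, the Product team 530/837 = 63.3% → the Product team
P3: Team Alpha 778/1399 = 55.6%, the Product team 109/168 = 64.9% → the Product team
Overall: Team Alpha 1020/2004 = 50.9%, the Product team 1117/2318 = 48.2% → Team Alpha
(The Product team wins every ticket group but Team Alpha wins overall — the Product team's tickets skew toward the low-rate P0 group.)

Team Alpha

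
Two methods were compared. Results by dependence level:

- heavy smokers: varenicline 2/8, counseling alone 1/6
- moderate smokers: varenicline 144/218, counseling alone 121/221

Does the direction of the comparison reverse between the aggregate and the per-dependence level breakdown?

No

Heavy smokers: varenicline 2/8 = 25.0%, counseling alone 1/6 = 16.7% → varenicline
Moderate smokers: varenicline 144/218 = 66.1%, counseling alone 121/221 = 54.8% → varenicline
Overall: varenicline 146/226 = 64.6%, counseling alone 122/227 = 53.7% → varenicline
Varenicline wins overall and in every dependence group — no reversal.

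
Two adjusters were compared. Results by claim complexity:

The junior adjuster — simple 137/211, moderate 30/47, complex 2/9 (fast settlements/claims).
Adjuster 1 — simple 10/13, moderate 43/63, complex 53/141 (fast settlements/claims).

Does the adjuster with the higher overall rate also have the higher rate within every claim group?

Simple: the junior adjuster 137/211 = 64.9%, Adjuster 1 10/13 = 76.9% → Adjuster 1
Moderate: the junior adjuster 30/47 = 63.8%, Adjuster 1 43/63 = 68.3% → Adjuster 1
Complex: the junior adjuster 2/9 = 22.2%, Adjuster 1 53/141 = 37.6% → Adjuster 1
Overall: the junior adjuster 169/267 = 63.3%, Adjuster 1 106/217 = 48.8% → the junior adjuster
Adjuster 1 wins each claim group but the junior adjuster wins overall — the comparison reverses. Adjuster 1's claims skew toward complex, which has a lower base rate.

No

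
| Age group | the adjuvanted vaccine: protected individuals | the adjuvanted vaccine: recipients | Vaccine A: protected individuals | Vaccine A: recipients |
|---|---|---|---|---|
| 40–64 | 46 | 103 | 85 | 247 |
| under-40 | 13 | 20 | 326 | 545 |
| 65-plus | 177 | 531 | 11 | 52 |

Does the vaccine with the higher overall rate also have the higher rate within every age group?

40–64: the adjuvanted vaccine 46/103 = 44.7%, Vaccine A 85/247 = 34.4% → the adjuvanted vaccine
Under-40: the adjuvanted vaccine 13/20 = 65.0%, Vaccine A 326/545 = 59.8% → the adjuvanted vaccine
65-plus: the adjuvanted vaccine 177/531 = 33.3%, Vaccine A 11/52 = 21.2% → the adjuvanted vaccine
Overall: the adjuvanted vaccine 236/654 = 36.1%, Vaccine A 422/844 = 50.0% → Vaccine A
The adjuvanted vaccine wins each age group but Vaccine A wins overall — the comparison reverses. The adjuvanted vaccine's recipients skew toward 65-plus, which has a lower base rate.

No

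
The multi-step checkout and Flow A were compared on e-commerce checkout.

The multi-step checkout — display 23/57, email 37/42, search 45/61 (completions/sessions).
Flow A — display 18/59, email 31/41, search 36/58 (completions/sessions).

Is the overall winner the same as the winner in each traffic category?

Display: the multi-step checkout 23/57 = 40.4%, Flow A 18/59 = 30.5% → the multi-step checkout
Email: the multi-step checkout 37/42 = 88.1%, Flow A 31/41 = 75.6% → the multi-step checkout
Search: the multi-step checkout 45/61 = 73.8%, Flow A 36/58 = 62.1% → the multi-step checkout
Overall: the multi-step checkout 105/160 = 65.6%, Flow A 85/158 = 53.8% → the multi-step checkout
The multi-step checkout wins overall and in every traffic group — no reversal.

Yes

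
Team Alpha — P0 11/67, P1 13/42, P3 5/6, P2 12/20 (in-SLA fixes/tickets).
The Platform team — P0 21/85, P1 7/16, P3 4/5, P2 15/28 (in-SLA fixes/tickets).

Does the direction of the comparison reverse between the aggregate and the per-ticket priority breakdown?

No

P0: Team Alpha 11/67 = 16.4%, the Platform team 21/85 = 24.7% → the Platform team
P1: Team Alpha 13/42 = 31.0%, the Platform team 7/16 = 43.8% → the Platform team
P3: Team Alpha 5/6 = 83.3%, the Platform team 4/5 = 80.0% → Team Alpha
P2: Team Alpha 12/20 = 60.0%, the Platform team 15/28 = 53.6% → Team Alpha
Overall: Team Alpha 41/135 = 30.4%, the Platform team 47/134 = 35.1% → the Platform team
Neither sweeps: Team Alpha wins 2 of 4 groups, the Platform team wins 2. The Platform team wins overall but not every group — no Simpson reversal.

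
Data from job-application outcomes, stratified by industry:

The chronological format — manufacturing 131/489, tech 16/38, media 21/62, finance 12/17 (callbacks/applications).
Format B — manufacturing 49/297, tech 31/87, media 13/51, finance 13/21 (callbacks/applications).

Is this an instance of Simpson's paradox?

No

Manufacturing: the chronological format 131/489 = 26.8%, Format B 49/297 = 16.5% → the chronological format
Tech: the chronological format 16/38 = 42.1%, Format B 31/87 = 35.6% → the chronological format
Media: the chronological format 21/62 = 33.9%, Format B 13/51 = 25.5% → the chronological format
Finance: the chronological format 12/17 = 70.6%, Format B 13/21 = 61.9% → the chronological format
Overall: the chronological format 180/606 = 29.7%, Format B 106/456 = 23.2% → the chronological format
The chronological format wins overall and in every industry group — no reversal.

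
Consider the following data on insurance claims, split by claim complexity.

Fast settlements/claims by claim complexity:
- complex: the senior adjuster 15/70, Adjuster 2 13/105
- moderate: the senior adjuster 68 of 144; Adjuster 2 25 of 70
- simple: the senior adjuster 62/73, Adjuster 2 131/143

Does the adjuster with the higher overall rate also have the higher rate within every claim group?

Complex: the senior adjuster 15/70 = 21.4%, Adjuster 2 13/105 = 12.4% → the senior adjuster
Moderate: the senior adjuster 68/144 = 47.2%, Adjuster 2 25/70 = 35.7% → the senior adjuster
Simple: the senior adjuster 62/73 = 84.9%, Adjuster 2 131/143 = 91.6% → Adjuster 2
Overall: the senior adjuster 145/287 = 50.5%, Adjuster 2 169/318 = 53.1% → Adjuster 2
Neither sweeps: the senior adjuster wins 2 of 3 groups, Adjuster 2 wins 1. Adjuster 2 wins overall but not every group — no Simpson reversal.

No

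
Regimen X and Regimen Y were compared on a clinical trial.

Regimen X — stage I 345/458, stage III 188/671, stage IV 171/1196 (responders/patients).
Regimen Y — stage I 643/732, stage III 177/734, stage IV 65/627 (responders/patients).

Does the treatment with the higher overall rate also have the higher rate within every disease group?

Stage I: Regimen X 345/458 = 75.3%, Regimen Y 643/732 = 87.8% → Regimen Y
Stage III: Regimen X 188/671 = 28.0%, Regimen Y 177/734 = 24.1% → Regimen X
Stage IV: Regimen X 171/1196 = 14.3%, Regimen Y 65/627 = 10.4% → Regimen X
Overall: Regimen X 704/2325 = 30.3%, Regimen Y 885/2093 = 42.3% → Regimen Y
Neither sweeps: Regimen X wins 2 of 3 groups, Regimen Y wins 1. Regimen Y wins overall but not every group — no Simpson reversal.

No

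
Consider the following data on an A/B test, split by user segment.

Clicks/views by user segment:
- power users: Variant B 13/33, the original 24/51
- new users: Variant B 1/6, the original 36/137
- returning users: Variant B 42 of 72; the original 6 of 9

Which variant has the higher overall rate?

Variant B

Power users: Variant B 13/33 = 39.4%, the original 24/51 = 47.1% → the original
New users: Variant B 1/6 = 16.7%, the original 36/137 = 26.3% → the original
Returning users: Variant B 42/72 = 58.3%, the original 6/9 = 66.7% → the original
Overall: Variant B 56/111 = 50.5%, the original 66/197 = 33.5% → Variant B
(The original wins every user group but Variant B wins overall — the original's views skew toward the low-rate new users group.)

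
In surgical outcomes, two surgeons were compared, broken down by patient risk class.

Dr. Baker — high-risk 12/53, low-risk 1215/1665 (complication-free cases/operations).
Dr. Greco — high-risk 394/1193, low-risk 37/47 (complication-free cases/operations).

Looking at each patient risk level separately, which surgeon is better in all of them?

Dr. Greco

High-risk: Dr. Baker 12/53 = 22.6%, Dr. Greco 394/1193 = 33.0% → Dr. Greco
Low-risk: Dr. Baker 1215/1665 = 73.0%, Dr. Greco 37/47 = 78.7% → Dr. Greco
Dr. Greco has the higher rate in both groups.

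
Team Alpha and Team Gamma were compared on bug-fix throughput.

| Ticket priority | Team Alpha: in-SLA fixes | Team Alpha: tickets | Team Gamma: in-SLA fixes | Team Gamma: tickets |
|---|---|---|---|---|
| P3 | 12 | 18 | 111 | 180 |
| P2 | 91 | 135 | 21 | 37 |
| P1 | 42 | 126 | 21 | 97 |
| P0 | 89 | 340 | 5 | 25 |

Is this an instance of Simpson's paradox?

P3: Team Alpha 12/18 = 66.7%, Team Gamma 111/180 = 61.7% → Team Alpha
P2: Team Alpha 91/135 = 67.4%, Team Gamma 21/37 = 56.8% → Team Alpha
P1: Team Alpha 42/126 = 33.3%, Team Gamma 21/97 = 21.6% → Team Alpha
P0: Team Alpha 89/340 = 26.2%, Team Gamma 5/25 = 20.0% → Team Alpha
Overall: Team Alpha 234/619 = 37.8%, Team Gamma 158/339 = 46.6% → Team Gamma
Team Alpha wins each ticket group but Team Gamma wins overall — the comparison reverses. Team Alpha's tickets skew toward P0, which has a lower base rate.

Yes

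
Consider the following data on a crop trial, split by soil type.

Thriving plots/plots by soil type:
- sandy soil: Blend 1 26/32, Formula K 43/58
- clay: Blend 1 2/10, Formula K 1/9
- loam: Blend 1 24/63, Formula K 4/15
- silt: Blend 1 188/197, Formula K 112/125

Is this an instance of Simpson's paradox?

No

Sandy soil: Blend 1 26/32 = 81.2%, Formula K 43/58 = 74.1% → Blend 1
Clay: Blend 1 2/10 = 20.0%, Formula K 1/9 = 11.1% → Blend 1
Loam: Blend 1 24/63 = 38.1%, Formula K 4/15 = 26.7% → Blend 1
Silt: Blend 1 188/197 = 95.4%, Formula K 112/125 = 89.6% → Blend 1
Overall: Blend 1 240/302 = 79.5%, Formula K 160/207 = 77.3% → Blend 1
Blend 1 wins overall and in every soil group — no reversal.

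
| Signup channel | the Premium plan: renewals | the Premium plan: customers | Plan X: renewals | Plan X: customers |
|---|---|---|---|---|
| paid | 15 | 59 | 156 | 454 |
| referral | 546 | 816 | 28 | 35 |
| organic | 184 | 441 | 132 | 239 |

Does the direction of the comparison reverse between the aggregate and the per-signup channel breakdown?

Yes

Paid: the Premium plan 15/59 = 25.4%, Plan X 156/454 = 34.4% → Plan X
Referral: the Premium plan 546/816 = 66.9%, Plan X 28/35 = 80.0% → Plan X
Organic: the Premium plan 184/441 = 41.7%, Plan X 132/239 = 55.2% → Plan X
Overall: the Premium plan 745/1316 = 56.6%, Plan X 316/728 = 43.4% → the Premium plan
Plan X wins each signup group but the Premium plan wins overall — the comparison reverses. Plan X's customers skew toward paid, which has a lower base rate.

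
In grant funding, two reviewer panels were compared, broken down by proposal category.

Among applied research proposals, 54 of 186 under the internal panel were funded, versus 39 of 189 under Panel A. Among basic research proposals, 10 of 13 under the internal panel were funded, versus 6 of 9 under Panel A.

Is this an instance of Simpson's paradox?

Applied research: the internal panel 54/186 = 29.0%, Panel A 39/189 = 20.6% → the internal panel
Basic research: the internal panel 10/13 = 76.9%, Panel A 6/9 = 66.7% → the internal panel
Overall: the internal panel 64/199 = 32.2%, Panel A 45/198 = 22.7% → the internal panel
The internal panel wins overall and in every proposal group — no reversal.

No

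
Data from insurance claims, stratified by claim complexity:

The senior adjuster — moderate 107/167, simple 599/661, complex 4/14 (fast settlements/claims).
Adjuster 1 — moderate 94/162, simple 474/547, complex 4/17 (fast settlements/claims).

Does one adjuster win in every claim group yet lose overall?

Moderate: the senior adjuster 107/167 = 64.1%, Adjuster 1 94/162 = 58.0% → the senior adjuster
Simple: the senior adjuster 599/661 = 90.6%, Adjuster 1 474/547 = 86.7% → the senior adjuster
Complex: the senior adjuster 4/14 = 28.6%, Adjuster 1 4/17 = 23.5% → the senior adjuster
Overall: the senior adjuster 710/842 = 84.3%, Adjuster 1 572/726 = 78.8% → the senior adjuster
The senior adjuster wins overall and in every claim group — no reversal.

No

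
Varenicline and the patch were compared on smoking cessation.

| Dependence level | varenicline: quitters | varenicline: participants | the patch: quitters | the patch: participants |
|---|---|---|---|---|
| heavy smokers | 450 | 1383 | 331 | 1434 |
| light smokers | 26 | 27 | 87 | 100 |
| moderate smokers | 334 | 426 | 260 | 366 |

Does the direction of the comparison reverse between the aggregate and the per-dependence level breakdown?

No

Heavy smokers: varenicline 450/1383 = 32.5%, the patch 331/1434 = 23.1% → varenicline
Light smokers: varenicline 26/27 = 96.3%, the patch 87/100 = 87.0% → varenicline
Moderate smokers: varenicline 334/426 = 78.4%, the patch 260/366 = 71.0% → varenicline
Overall: varenicline 810/1836 = 44.1%, the patch 678/1900 = 35.7% → varenicline
Varenicline wins overall and in every dependence group — no reversal.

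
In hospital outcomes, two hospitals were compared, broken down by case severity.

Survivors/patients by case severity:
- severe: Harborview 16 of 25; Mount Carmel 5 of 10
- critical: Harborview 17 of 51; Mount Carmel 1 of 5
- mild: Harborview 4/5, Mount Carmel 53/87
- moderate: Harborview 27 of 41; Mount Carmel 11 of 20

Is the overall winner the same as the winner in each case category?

Severe: Harborview 16/25 = 64.0%, Mount Carmel 5/10 = 50.0% → Harborview
Critical: Harborview 17/51 = 33.3%, Mount Carmel 1/5 = 20.0% → Harborview
Mild: Harborview 4/5 = 80.0%, Mount Carmel 53/87 = 60.9% → Harborview
Moderate: Harborview 27/41 = 65.9%, Mount Carmel 11/20 = 55.0% → Harborview
Overall: Harborview 64/122 = 52.5%, Mount Carmel 70/122 = 57.4% → Mount Carmel
Harborview wins each case group but Mount Carmel wins overall — the comparison reverses. Harborview's patients skew toward critical, which has a lower base rate.

No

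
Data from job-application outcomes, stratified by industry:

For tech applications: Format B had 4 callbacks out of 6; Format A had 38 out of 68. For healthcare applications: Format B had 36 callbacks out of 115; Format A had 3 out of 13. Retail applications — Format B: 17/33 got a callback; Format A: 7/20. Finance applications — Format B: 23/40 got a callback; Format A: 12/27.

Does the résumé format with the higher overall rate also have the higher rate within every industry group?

Tech: Format B 4/6 = 66.7%, Format A 38/68 = 55.9% → Format B
Healthcare: Format B 36/115 = 31.3%, Format A 3/13 = 23.1% → Format B
Retail: Format B 17/33 = 51.5%, Format A 7/20 = 35.0% → Format B
Finance: Format B 23/40 = 57.5%, Format A 12/27 = 44.4% → Format B
Overall: Format B 80/194 = 41.2%, Format A 60/128 = 46.9% → Format A
Format B wins each industry group but Format A wins overall — the comparison reverses. Format B's applications skew toward healthcare, which has a lower base rate.

No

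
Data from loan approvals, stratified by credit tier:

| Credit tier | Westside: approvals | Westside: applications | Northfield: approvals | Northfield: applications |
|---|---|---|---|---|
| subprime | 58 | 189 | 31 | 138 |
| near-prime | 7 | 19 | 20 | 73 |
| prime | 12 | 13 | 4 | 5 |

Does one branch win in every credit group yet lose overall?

No

Subprime: Westside 58/189 = 30.7%, Northfield 31/138 = 22.5% → Westside
Near-prime: Westside 7/19 = 36.8%, Northfield 20/73 = 27.4% → Westside
Prime: Westside 12/13 = 92.3%, Northfield 4/5 = 80.0% → Westside
Overall: Westside 77/221 = 34.8%, Northfield 55/216 = 25.5% → Westside
Westside wins overall and in every credit group — no reversal.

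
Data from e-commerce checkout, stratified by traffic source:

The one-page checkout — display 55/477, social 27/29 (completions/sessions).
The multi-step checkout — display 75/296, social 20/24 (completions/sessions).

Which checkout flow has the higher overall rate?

the multi-step checkout

Display: the one-page checkout 55/477 = 11.5%, the multi-step checkout 75/296 = 25.3% → the multi-step checkout
Social: the one-page checkout 27/29 = 93.1%, the multi-step checkout 20/24 = 83.3% → the one-page checkout
Overall: the one-page checkout 82/506 = 16.2%, the multi-step checkout 95/320 = 29.7% → the multi-step checkout
(Neither sweeps every traffic group, but the multi-step checkout has the higher pooled rate.)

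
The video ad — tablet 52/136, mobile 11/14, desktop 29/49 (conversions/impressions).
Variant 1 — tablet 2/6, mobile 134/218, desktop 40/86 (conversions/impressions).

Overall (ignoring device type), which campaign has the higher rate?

Variant 1

Tablet: the video ad 52/136 = 38.2%, Variant 1 2/6 = 33.3% → the video ad
Mobile: the video ad 11/14 = 78.6%, Variant 1 134/218 = 61.5% → the video ad
Desktop: the video ad 29/49 = 59.2%, Variant 1 40/86 = 46.5% → the video ad
Overall: the video ad 92/199 = 46.2%, Variant 1 176/310 = 56.8% → Variant 1
(The video ad wins every device group but Variant 1 wins overall — the video ad's impressions skew toward the low-rate tablet group.)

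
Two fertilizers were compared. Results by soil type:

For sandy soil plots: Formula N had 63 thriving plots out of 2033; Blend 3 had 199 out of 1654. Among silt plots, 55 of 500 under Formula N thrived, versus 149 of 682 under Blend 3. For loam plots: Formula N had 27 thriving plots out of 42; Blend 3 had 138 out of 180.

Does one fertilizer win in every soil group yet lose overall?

Sandy soil: Formula N 63/2033 = 3.1%, Blend 3 199/1654 = 12.0% → Blend 3
Silt: Formula N 55/500 = 11.0%, Blend 3 149/682 = 21.8% → Blend 3
Loam: Formula N 27/42 = 64.3%, Blend 3 138/180 = 76.7% → Blend 3
Overall: Formula N 145/2575 = 5.6%, Blend 3 486/2516 = 19.3% → Blend 3
Blend 3 wins overall and in every soil group — no reversal.

No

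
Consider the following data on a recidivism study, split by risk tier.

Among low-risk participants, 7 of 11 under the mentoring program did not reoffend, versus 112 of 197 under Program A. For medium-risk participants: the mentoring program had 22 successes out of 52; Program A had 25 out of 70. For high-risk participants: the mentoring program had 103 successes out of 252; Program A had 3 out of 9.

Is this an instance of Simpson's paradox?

Yes

Low-risk: the mentoring program 7/11 = 63.6%, Program A 112/197 = 56.9% → the mentoring program
Medium-risk: the mentoring program 22/52 = 42.3%, Program A 25/70 = 35.7% → the mentoring program
High-risk: the mentoring program 103/252 = 40.9%, Program A 3/9 = 33.3% → the mentoring program
Overall: the mentoring program 132/315 = 41.9%, Program A 140/276 = 50.7% → Program A
The mentoring program wins each risk group but Program A wins overall — the comparison reverses. The mentoring program's participants skew toward high-risk, which has a lower base rate.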